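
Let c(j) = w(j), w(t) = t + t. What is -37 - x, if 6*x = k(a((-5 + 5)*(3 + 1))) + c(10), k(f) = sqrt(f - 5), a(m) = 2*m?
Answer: -121/3 - I*sqrt(5)/6 ≈ -40.333 - 0.37268*I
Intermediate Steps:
w(t) = 2*t
k(f) = sqrt(-5 + f)
c(j) = 2*j
x = 10/3 + I*sqrt(5)/6 (x = (sqrt(-5 + 2*((-5 + 5)*(3 + 1))) + 2*10)/6 = (sqrt(-5 + 2*(0*4)) + 20)/6 = (sqrt(-5 + 2*0) + 20)/6 = (sqrt(-5 + 0) + 20)/6 = (sqrt(-5) + 20)/6 = (I*sqrt(5) + 20)/6 = (20 + I*sqrt(5))/6 = 10/3 + I*sqrt(5)/6 ≈ 3.3333 + 0.37268*I)
-37 - x = -37 - (10/3 + I*sqrt(5)/6) = -37 + (-10/3 - I*sqrt(5)/6) = -121/3 - I*sqrt(5)/6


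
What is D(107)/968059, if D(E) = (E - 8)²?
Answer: 9801/968059 ≈ 0.010124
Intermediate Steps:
D(E) = (-8 + E)²
D(107)/968059 = (-8 + 107)²/968059 = 99²*(1/968059) = 9801*(1/968059) = 9801/968059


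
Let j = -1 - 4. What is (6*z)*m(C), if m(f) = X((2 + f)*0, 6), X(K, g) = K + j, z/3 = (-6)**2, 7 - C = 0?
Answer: -3240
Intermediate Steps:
C = 7 (C = 7 - 1*0 = 7 + 0 = 7)
j = -5
z = 108 (z = 3*(-6)**2 = 3*36 = 108)
X(K, g) = -5 + K (X(K, g) = K - 5 = -5 + K)
m(f) = -5 (m(f) = -5 + (2 + f)*0 = -5 + 0 = -5)
(6*z)*m(C) = (6*108)*(-5) = 648*(-5) = -3240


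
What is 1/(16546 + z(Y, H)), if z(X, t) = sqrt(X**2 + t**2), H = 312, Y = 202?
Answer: 8273/136815984 - sqrt(34537)/136815984 ≈ 5.9110e-5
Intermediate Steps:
1/(16546 + z(Y, H)) = 1/(16546 + sqrt(202**2 + 312**2)) = 1/(16546 + sqrt(40804 + 97344)) = 1/(16546 + sqrt(138148)) = 1/(16546 + 2*sqrt(34537))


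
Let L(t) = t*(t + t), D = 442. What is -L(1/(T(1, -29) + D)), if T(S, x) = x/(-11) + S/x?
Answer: -101761/10057590792 ≈ -1.0118e-5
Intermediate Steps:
T(S, x) = -x/11 + S/x (T(S, x) = x*(-1/11) + S/x = -x/11 + S/x)
L(t) = 2*t² (L(t) = t*(2*t) = 2*t²)
-L(1/(T(1, -29) + D)) = -2*(1/((-1/11*(-29) + 1/(-29)) + 442))² = -2*(1/((29/11 + 1*(-1/29)) + 442))² = -2*(1/((29/11 - 1/29) + 442))² = -2*(1/(830/319 + 442))² = -2*(1/(141828/319))² = -2*(319/141828)² = -2*101761/20115181584 = -1*101761/10057590792 = -101761/10057590792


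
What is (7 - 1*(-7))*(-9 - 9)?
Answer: -252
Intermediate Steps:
(7 - 1*(-7))*(-9 - 9) = (7 + 7)*(-18) = 14*(-18) = -252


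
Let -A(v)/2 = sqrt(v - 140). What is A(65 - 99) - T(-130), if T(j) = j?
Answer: 130 - 2*I*sqrt(174) ≈ 130.0 - 26.382*I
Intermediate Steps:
A(v) = -2*sqrt(-140 + v) (A(v) = -2*sqrt(v - 140) = -2*sqrt(-140 + v))
A(65 - 99) - T(-130) = -2*sqrt(-140 + (65 - 99)) - 1*(-130) = -2*sqrt(-140 - 34) + 130 = -2*I*sqrt(174) + 130 = 130 - 2*I*sqrt(174)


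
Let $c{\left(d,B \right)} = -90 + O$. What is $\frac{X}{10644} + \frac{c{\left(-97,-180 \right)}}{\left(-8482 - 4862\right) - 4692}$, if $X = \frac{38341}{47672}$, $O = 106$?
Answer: $- \frac{618934501}{762653414304} \approx -0.00081155$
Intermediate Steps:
$c{\left(d,B \right)} = 16$ ($c{\left(d,B \right)} = -90 + 106 = 16$)
$X = \frac{38341}{47672}$ ($X = 38341 \cdot \frac{1}{47672} = \frac{38341}{47672} \approx 0.80427$)
$\frac{X}{10644} + \frac{c{\left(-97,-180 \right)}}{\left(-8482 - 4862\right) - 4692} = \frac{38341}{47672 \cdot 10644} + \frac{16}{\left(-8482 - 4862\right) - 4692} = \frac{38341}{47672} \cdot \frac{1}{10644} + \frac{16}{-13344 - 4692} = \frac{38341}{507420768} + \frac{16}{-18036} = \frac{38341}{507420768} + 16 \left(- \frac{1}{18036}\right) = \frac{38341}{507420768} - \frac{4}{4509} = - \frac{618934501}{762653414304}$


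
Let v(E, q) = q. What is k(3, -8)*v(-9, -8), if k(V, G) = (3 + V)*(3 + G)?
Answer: 240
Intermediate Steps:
k(V, G) = (3 + G)*(3 + V)
k(3, -8)*v(-9, -8) = (9 + 3*(-8) + 3*3 - 8*3)*(-8) = (9 - 24 + 9 - 24)*(-8) = -30*(-8) = 240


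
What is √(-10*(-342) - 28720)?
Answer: 10*I*√253 ≈ 159.06*I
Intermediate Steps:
√(-10*(-342) - 28720) = √(3420 - 28720) = √(-25300) = 10*I*√253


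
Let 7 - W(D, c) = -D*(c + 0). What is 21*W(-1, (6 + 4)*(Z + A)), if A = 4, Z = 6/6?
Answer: -903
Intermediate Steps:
Z = 1 (Z = 6*(⅙) = 1)
W(D, c) = 7 + D*c (W(D, c) = 7 - (-1)*D*(c + 0) = 7 - (-1)*D*c = 7 + D*c)
21*W(-1, (6 + 4)*(Z + A)) = 21*(7 - (6 + 4)*(1 + 4)) = 21*(7 - 10*5) = 21*(7 - 1*50) = 21*(7 - 50) = 21*(-43) = -903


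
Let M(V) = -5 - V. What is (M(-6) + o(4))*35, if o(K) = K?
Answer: 175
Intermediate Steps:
(M(-6) + o(4))*35 = ((-5 - 1*(-6)) + 4)*35 = ((-5 + 6) + 4)*35 = (1 + 4)*35 = 5*35 = 175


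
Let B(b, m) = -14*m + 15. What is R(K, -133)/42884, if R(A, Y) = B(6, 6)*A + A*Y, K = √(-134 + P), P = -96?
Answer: -101*I*√230/21442 ≈ -0.071437*I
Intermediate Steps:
B(b, m) = 15 - 14*m
K = I*√230 (K = √(-134 - 96) = √(-230) = I*√230 ≈ 15.166*I)
R(A, Y) = -69*A + A*Y (R(A, Y) = (15 - 14*6)*A + A*Y = (15 - 84)*A + A*Y = -69*A + A*Y)
R(K, -133)/42884 = ((I*√230)*(-69 - 133))/42884 = ((I*√230)*(-202))*(1/42884) = -202*I*√230*(1/42884) = -101*I*√230/21442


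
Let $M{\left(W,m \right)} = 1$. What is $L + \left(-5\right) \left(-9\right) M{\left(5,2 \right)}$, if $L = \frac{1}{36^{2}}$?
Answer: $\frac{58321}{1296} \approx 45.001$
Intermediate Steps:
$L = \frac{1}{1296} \approx 0.0007716$
$L + \left(-5\right) \left(-9\right) M{\left(5,2 \right)} = \frac{1}{1296} + \left(-5\right) \left(-9\right) 1 = \frac{1}{1296} + 45 \cdot 1 = \frac{1}{1296} + 45 = \frac{58321}{1296}$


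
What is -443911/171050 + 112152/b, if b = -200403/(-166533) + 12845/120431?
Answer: 64121590090397755957/749023675973650 ≈ 85607.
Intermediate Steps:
b = 8757950026/6685245241 (b = -200403*(-1/166533) + 12845*(1/120431) = 66801/55511 + 12845/120431 = 8757950026/6685245241 ≈ 1.3100)
-443911/171050 + 112152/b = -443911/171050 + 112152/(8757950026/6685245241) = -443911*1/171050 + 112152*(6685245241/8757950026) = -443911/171050 + 374881812134316/4378975013 = 64121590090397755957/749023675973650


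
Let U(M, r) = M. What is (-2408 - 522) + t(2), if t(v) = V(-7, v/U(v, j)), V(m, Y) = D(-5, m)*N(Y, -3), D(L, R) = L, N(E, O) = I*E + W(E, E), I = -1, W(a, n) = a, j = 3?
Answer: -2930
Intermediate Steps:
N(E, O) = 0 (N(E, O) = -E + E = 0)
V(m, Y) = 0 (V(m, Y) = -5*0 = 0)
t(v) = 0
(-2408 - 522) + t(2) = (-2408 - 522) + 0 = -2930 + 0 = -2930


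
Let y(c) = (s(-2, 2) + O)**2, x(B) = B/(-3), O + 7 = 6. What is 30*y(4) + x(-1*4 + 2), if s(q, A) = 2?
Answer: 92/3 ≈ 30.667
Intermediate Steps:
O = -1 (O = -7 + 6 = -1)
x(B) = -B/3 (x(B) = B*(-1/3) = -B/3)
y(c) = 1 (y(c) = (2 - 1)**2 = 1**2 = 1)
30*y(4) + x(-1*4 + 2) = 30*1 - (-1*4 + 2)/3 = 30 - (-4 + 2)/3 = 30 - 1/3*(-2) = 30 + 2/3 = 92/3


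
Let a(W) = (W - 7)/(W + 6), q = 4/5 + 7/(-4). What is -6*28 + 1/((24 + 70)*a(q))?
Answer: -2511029/14946 ≈ -168.01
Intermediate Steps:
q = -19/20 (q = 4*(⅕) + 7*(-¼) = ⅘ - 7/4 = -19/20 ≈ -0.95000)
a(W) = (-7 + W)/(6 + W)
-6*28 + 1/((24 + 70)*a(q)) = -6*28 + 1/((24 + 70)*(((-7 - 19/20)/(6 - 19/20)))) = -168 + 1/(94*((-159/20/(101/20)))) = -168 + 1/(94*(((20/101)*(-159/20)))) = -168 + 1/(94*(-159/101)) = -168 + (1/94)*(-101/159) = -168 - 101/14946 = -2511029/14946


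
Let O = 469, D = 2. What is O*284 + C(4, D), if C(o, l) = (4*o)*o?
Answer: 133260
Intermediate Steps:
C(o, l) = 4*o²
O*284 + C(4, D) = 469*284 + 4*4² = 133196 + 4*16 = 133196 + 64 = 133260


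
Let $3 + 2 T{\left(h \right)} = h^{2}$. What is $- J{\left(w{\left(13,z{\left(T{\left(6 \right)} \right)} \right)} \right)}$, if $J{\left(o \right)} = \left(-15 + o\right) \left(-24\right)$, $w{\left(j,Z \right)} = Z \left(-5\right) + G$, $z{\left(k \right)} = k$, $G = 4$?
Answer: $-2244$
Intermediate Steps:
$T{\left(h \right)} = - \frac{3}{2} + \frac{h^{2}}{2}$
$w{\left(j,Z \right)} = 4 - 5 Z$ ($w{\left(j,Z \right)} = Z \left(-5\right) + 4 = - 5 Z + 4 = 4 - 5 Z$)
$J{\left(o \right)} = 360 - 24 o$
$- J{\left(w{\left(13,z{\left(T{\left(6 \right)} \right)} \right)} \right)} = - (360 - 24 \left(4 - 5 \left(- \frac{3}{2} + \frac{6^{2}}{2}\right)\right)) = - (360 - 24 \left(4 - 5 \left(- \frac{3}{2} + \frac{1}{2} \cdot 36\right)\right)) = - (360 - 24 \left(4 - 5 \left(- \frac{3}{2} + 18\right)\right)) = - (360 - 24 \left(4 - \frac{165}{2}\right)) = - (360 - -1884) = - (360 + 1884) = \left(-1\right) 2244 = -2244$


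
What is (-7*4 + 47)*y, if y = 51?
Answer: 969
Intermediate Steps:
(-7*4 + 47)*y = (-7*4 + 47)*51 = (-28 + 47)*51 = 19*51 = 969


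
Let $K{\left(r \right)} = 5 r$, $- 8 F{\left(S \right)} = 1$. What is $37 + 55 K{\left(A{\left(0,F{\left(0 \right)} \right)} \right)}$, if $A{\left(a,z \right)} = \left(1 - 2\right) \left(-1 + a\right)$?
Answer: $312$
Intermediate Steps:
$F{\left(S \right)} = - \frac{1}{8}$ ($F{\left(S \right)} = \left(- \frac{1}{8}\right) 1 = - \frac{1}{8}$)
$A{\left(a,z \right)} = 1 - a$ ($A{\left(a,z \right)} = - (-1 + a) = 1 - a$)
$37 + 55 K{\left(A{\left(0,F{\left(0 \right)} \right)} \right)} = 37 + 55 \cdot 5 \left(1 - 0\right) = 37 + 55 \cdot 5 \left(1 + 0\right) = 37 + 55 \cdot 5 \cdot 1 = 37 + 55 \cdot 5 = 37 + 275 = 312$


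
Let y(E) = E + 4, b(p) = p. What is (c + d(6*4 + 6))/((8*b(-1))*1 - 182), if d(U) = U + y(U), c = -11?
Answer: -53/190 ≈ -0.27895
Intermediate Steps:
y(E) = 4 + E
d(U) = 4 + 2*U (d(U) = U + (4 + U) = 4 + 2*U)
(c + d(6*4 + 6))/((8*b(-1))*1 - 182) = (-11 + (4 + 2*(6*4 + 6)))/((8*(-1))*1 - 182) = (-11 + (4 + 2*(24 + 6)))/(-8*1 - 182) = (-11 + (4 + 2*30))/(-8 - 182) = (-11 + (4 + 60))/(-190) = (-11 + 64)*(-1/190) = 53*(-1/190) = -53/190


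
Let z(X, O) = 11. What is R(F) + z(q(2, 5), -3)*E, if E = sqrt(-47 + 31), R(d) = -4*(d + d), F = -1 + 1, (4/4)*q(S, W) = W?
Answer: 44*I ≈ 44.0*I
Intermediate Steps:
q(S, W) = W
F = 0
R(d) = -8*d
E = 4*I (E = sqrt(-16) = 4*I ≈ 4.0*I)
R(F) + z(q(2, 5), -3)*E = -8*0 + 11*(4*I) = 0 + 44*I = 44*I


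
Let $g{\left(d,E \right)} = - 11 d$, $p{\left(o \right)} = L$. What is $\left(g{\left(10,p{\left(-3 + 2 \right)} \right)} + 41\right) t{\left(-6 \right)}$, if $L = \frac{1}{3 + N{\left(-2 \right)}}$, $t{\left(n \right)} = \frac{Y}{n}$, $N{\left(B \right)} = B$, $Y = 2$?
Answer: $23$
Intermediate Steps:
$t{\left(n \right)} = \frac{2}{n}$
$L = 1$ ($L = \frac{1}{3 - 2} = 1^{-1} = 1$)
$p{\left(o \right)} = 1$
$\left(g{\left(10,p{\left(-3 + 2 \right)} \right)} + 41\right) t{\left(-6 \right)} = \left(\left(-11\right) 10 + 41\right) \frac{2}{-6} = \left(-110 + 41\right) 2 \left(- \frac{1}{6}\right) = \left(-69\right) \left(- \frac{1}{3}\right) = 23$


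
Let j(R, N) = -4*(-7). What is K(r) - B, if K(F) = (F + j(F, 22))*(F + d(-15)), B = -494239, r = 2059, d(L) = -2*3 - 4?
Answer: 4770502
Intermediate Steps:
j(R, N) = 28
d(L) = -10 (d(L) = -6 - 4 = -10)
K(F) = (-10 + F)*(28 + F) (K(F) = (F + 28)*(F - 10) = (28 + F)*(-10 + F) = (-10 + F)*(28 + F))
K(r) - B = (-280 + 2059² + 18*2059) - 1*(-494239) = (-280 + 4239481 + 37062) + 494239 = 4276263 + 494239 = 4770502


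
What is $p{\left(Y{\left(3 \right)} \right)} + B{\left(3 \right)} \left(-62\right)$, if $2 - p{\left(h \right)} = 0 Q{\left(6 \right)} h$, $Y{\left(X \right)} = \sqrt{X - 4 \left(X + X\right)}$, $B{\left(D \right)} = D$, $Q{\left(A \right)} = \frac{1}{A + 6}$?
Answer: $-184$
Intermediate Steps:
$Q{\left(A \right)} = \frac{1}{6 + A}$
$Y{\left(X \right)} = \sqrt{7} \sqrt{- X}$ ($Y{\left(X \right)} = \sqrt{X - 4 \cdot 2 X} = \sqrt{X - 8 X} = \sqrt{- 7 X} = \sqrt{7} \sqrt{- X}$)
$p{\left(h \right)} = 2$ ($p{\left(h \right)} = 2 - \frac{0}{6 + 6} h = 2 - \frac{0}{12} h = 2 - 0 \cdot \frac{1}{12} h = 2 - 0 h = 2 - 0 = 2 + 0 = 2$)
$p{\left(Y{\left(3 \right)} \right)} + B{\left(3 \right)} \left(-62\right) = 2 + 3 \left(-62\right) = 2 - 186 = -184$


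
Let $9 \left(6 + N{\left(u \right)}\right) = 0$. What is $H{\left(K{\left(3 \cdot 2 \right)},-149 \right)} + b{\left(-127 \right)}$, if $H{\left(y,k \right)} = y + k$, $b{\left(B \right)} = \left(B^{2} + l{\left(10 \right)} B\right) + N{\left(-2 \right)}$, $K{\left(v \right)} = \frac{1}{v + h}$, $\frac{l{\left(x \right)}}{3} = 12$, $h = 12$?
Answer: $\frac{205237}{18} \approx 11402.0$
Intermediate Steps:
$l{\left(x \right)} = 36$ ($l{\left(x \right)} = 3 \cdot 12 = 36$)
$N{\left(u \right)} = -6$ ($N{\left(u \right)} = -6 + \frac{1}{9} \cdot 0 = -6 + 0 = -6$)
$K{\left(v \right)} = \frac{1}{12 + v}$ ($K{\left(v \right)} = \frac{1}{v + 12} = \frac{1}{12 + v}$)
$b{\left(B \right)} = -6 + B^{2} + 36 B$ ($b{\left(B \right)} = \left(B^{2} + 36 B\right) - 6 = -6 + B^{2} + 36 B$)
$H{\left(y,k \right)} = k + y$
$H{\left(K{\left(3 \cdot 2 \right)},-149 \right)} + b{\left(-127 \right)} = \left(-149 + \frac{1}{12 + 3 \cdot 2}\right) + \left(-6 + \left(-127\right)^{2} + 36 \left(-127\right)\right) = \left(-149 + \frac{1}{12 + 6}\right) - -11551 = \left(-149 + \frac{1}{18}\right) + 11551 = - \frac{2681}{18} + 11551 = \frac{205237}{18}$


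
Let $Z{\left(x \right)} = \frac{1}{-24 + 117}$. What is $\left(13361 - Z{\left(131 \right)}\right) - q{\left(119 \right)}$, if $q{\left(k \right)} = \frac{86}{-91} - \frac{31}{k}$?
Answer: $\frac{1922432329}{143871} \approx 13362.0$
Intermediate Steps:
$Z{\left(x \right)} = \frac{1}{93}$
$q{\left(k \right)} = - \frac{86}{91} - \frac{31}{k}$ ($q{\left(k \right)} = 86 \left(- \frac{1}{91}\right) - \frac{31}{k} = - \frac{86}{91} - \frac{31}{k}$)
$\left(13361 - Z{\left(131 \right)}\right) - q{\left(119 \right)} = \left(13361 - \frac{1}{93}\right) - \left(- \frac{86}{91} - \frac{31}{119}\right) = \frac{1242572}{93} - \left(- \frac{86}{91} - \frac{31}{119}\right) = \frac{1242572}{93} - - \frac{1865}{1547} = \frac{1242572}{93} + \frac{1865}{1547} = \frac{1922432329}{143871}$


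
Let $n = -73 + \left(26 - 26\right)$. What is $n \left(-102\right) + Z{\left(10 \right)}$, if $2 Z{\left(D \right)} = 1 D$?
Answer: $7451$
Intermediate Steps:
$Z{\left(D \right)} = \frac{D}{2}$ ($Z{\left(D \right)} = \frac{1 D}{2} = \frac{D}{2}$)
$n = -73$ ($n = -73 + \left(26 - 26\right) = -73 + 0 = -73$)
$n \left(-102\right) + Z{\left(10 \right)} = \left(-73\right) \left(-102\right) + \frac{1}{2} \cdot 10 = 7446 + 5 = 7451$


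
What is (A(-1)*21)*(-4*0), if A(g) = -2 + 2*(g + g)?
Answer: 0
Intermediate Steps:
A(g) = -2 + 4*g (A(g) = -2 + 2*(2*g) = -2 + 4*g)
(A(-1)*21)*(-4*0) = ((-2 + 4*(-1))*21)*(-4*0) = ((-2 - 4)*21)*0 = -6*21*0 = -126*0 = 0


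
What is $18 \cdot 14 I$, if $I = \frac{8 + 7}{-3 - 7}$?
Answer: $-378$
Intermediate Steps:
$I = - \frac{3}{2}$ ($I = \frac{15}{-10} = 15 \left(- \frac{1}{10}\right) = - \frac{3}{2} \approx -1.5$)
$18 \cdot 14 I = 18 \cdot 14 \left(- \frac{3}{2}\right) = 252 \left(- \frac{3}{2}\right) = -378$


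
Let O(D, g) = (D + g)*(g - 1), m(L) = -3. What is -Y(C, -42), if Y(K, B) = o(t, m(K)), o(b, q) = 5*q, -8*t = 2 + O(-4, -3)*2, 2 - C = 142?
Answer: 15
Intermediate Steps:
C = -140 (C = 2 - 1*142 = 2 - 142 = -140)
O(D, g) = (-1 + g)*(D + g) (O(D, g) = (D + g)*(-1 + g) = (-1 + g)*(D + g))
t = -29/4 (t = -(2 + ((-3)² - 1*(-4) - 1*(-3) - 4*(-3))*2)/8 = -(2 + (9 + 4 + 3 + 12)*2)/8 = -(2 + 28*2)/8 = -(2 + 56)/8 = -⅛*58 = -29/4 ≈ -7.2500)
Y(K, B) = -15 (Y(K, B) = 5*(-3) = -15)
-Y(C, -42) = -1*(-15) = 15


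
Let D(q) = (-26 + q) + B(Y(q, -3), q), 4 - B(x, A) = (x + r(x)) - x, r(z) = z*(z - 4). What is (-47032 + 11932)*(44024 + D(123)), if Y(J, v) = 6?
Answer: -1548366300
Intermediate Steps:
r(z) = z*(-4 + z)
B(x, A) = 4 - x*(-4 + x) (B(x, A) = 4 - ((x + x*(-4 + x)) - x) = 4 - x*(-4 + x))
D(q) = -34 + q (D(q) = (-26 + q) + (4 - 1*6*(-4 + 6)) = (-26 + q) + (4 - 1*6*2) = (-26 + q) + (4 - 12) = (-26 + q) - 8 = -34 + q)
(-47032 + 11932)*(44024 + D(123)) = (-47032 + 11932)*(44024 + (-34 + 123)) = -35100*(44024 + 89) = -35100*44113 = -1548366300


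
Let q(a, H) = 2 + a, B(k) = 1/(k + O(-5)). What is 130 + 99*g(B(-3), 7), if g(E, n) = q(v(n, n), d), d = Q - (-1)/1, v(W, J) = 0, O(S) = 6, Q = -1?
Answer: 328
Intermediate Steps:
B(k) = 1/(6 + k) (B(k) = 1/(k + 6) = 1/(6 + k))
d = 0 (d = -1 - (-1)/1 = -1 - (-1) = -1 - 1*(-1) = -1 + 1 = 0)
g(E, n) = 2 (g(E, n) = 2 + 0 = 2)
130 + 99*g(B(-3), 7) = 130 + 99*2 = 130 + 198 = 328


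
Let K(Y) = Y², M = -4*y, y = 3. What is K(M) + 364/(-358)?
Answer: 25594/179 ≈ 142.98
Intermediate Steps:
M = -12 (M = -4*3 = -12)
K(M) + 364/(-358) = (-12)² + 364/(-358) = 144 + 364*(-1/358) = 144 - 182/179 = 25594/179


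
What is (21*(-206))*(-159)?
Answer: 687834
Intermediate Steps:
(21*(-206))*(-159) = -4326*(-159) = 687834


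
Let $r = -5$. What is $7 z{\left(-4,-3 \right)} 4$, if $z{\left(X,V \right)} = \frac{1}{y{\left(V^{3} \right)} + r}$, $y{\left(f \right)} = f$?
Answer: $- \frac{7}{8} \approx -0.875$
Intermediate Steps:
$z{\left(X,V \right)} = \frac{1}{-5 + V^{3}}$ ($z{\left(X,V \right)} = \frac{1}{V^{3} - 5} = \frac{1}{-5 + V^{3}}$)
$7 z{\left(-4,-3 \right)} 4 = \frac{7}{-5 + \left(-3\right)^{3}} \cdot 4 = \frac{7}{-5 - 27} \cdot 4 = \frac{7}{-32} \cdot 4 = 7 \left(- \frac{1}{32}\right) 4 = \left(- \frac{7}{32}\right) 4 = - \frac{7}{8}$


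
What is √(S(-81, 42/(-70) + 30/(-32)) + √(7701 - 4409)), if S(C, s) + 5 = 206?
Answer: √(201 + 2*√823) ≈ 16.074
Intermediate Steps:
S(C, s) = 201 (S(C, s) = -5 + 206 = 201)
√(S(-81, 42/(-70) + 30/(-32)) + √(7701 - 4409)) = √(201 + √(7701 - 4409)) = √(201 + √3292) = √(201 + 2*√823)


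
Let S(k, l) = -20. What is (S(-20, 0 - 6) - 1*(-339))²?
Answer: 101761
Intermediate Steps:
(S(-20, 0 - 6) - 1*(-339))² = (-20 - 1*(-339))² = (-20 + 339)² = 319² = 101761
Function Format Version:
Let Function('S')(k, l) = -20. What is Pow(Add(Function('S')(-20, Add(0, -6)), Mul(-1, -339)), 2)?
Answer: 101761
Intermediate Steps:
Pow(Add(Function('S')(-20, Add(0, -6)), Mul(-1, -339)), 2) = Pow(Add(-20, Mul(-1, -339)), 2) = Pow(Add(-20, 339), 2) = Pow(319, 2) = 101761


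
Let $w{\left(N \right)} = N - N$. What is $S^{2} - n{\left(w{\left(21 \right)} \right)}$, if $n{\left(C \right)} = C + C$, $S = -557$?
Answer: $310249$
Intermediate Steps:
$w{\left(N \right)} = 0$
$n{\left(C \right)} = 2 C$
$S^{2} - n{\left(w{\left(21 \right)} \right)} = \left(-557\right)^{2} - 2 \cdot 0 = 310249 - 0 = 310249 + 0 = 310249$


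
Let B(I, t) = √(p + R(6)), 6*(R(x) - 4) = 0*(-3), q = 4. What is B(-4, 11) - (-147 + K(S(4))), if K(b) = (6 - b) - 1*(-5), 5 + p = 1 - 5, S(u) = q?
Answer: 140 + I*√5 ≈ 140.0 + 2.2361*I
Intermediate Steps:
S(u) = 4
p = -9 (p = -5 + (1 - 5) = -5 - 4 = -9)
K(b) = 11 - b (K(b) = (6 - b) + 5 = 11 - b)
R(x) = 4 (R(x) = 4 + (0*(-3))/6 = 4 + (⅙)*0 = 4 + 0 = 4)
B(I, t) = I*√5 (B(I, t) = √(-9 + 4) = √(-5) = I*√5)
B(-4, 11) - (-147 + K(S(4))) = I*√5 - (-147 + (11 - 1*4)) = I*√5 - (-147 + (11 - 4)) = I*√5 - (-147 + 7) = I*√5 - 1*(-140) = I*√5 + 140 = 140 + I*√5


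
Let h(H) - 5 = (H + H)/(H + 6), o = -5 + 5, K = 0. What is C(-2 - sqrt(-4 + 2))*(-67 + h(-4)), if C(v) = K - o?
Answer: 0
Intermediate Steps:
o = 0
h(H) = 5 + 2*H/(6 + H) (h(H) = 5 + (H + H)/(H + 6) = 5 + (2*H)/(6 + H) = 5 + 2*H/(6 + H))
C(v) = 0 (C(v) = 0 - 1*0 = 0 + 0 = 0)
C(-2 - sqrt(-4 + 2))*(-67 + h(-4)) = 0*(-67 + (30 + 7*(-4))/(6 - 4)) = 0*(-67 + (30 - 28)/2) = 0*(-67 + (1/2)*2) = 0*(-67 + 1) = 0*(-66) = 0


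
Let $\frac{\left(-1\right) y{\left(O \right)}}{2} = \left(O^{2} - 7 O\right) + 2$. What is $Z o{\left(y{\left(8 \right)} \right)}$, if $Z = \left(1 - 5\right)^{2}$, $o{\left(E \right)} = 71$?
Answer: $1136$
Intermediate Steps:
$y{\left(O \right)} = -4 - 2 O^{2} + 14 O$ ($y{\left(O \right)} = - 2 \left(\left(O^{2} - 7 O\right) + 2\right) = - 2 \left(2 + O^{2} - 7 O\right) = -4 - 2 O^{2} + 14 O$)
$Z = 16$ ($Z = \left(-4\right)^{2} = 16$)
$Z o{\left(y{\left(8 \right)} \right)} = 16 \cdot 71 = 1136$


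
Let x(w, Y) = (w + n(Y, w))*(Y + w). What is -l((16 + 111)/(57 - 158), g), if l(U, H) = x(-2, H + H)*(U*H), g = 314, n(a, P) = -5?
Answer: -174745396/101 ≈ -1.7302e+6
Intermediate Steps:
x(w, Y) = (-5 + w)*(Y + w) (x(w, Y) = (w - 5)*(Y + w) = (-5 + w)*(Y + w))
l(U, H) = H*U*(14 - 14*H) (l(U, H) = ((-2)² - 5*(H + H) - 5*(-2) + (H + H)*(-2))*(U*H) = (4 - 10*H + 10 + (2*H)*(-2))*(H*U) = (4 - 10*H + 10 - 4*H)*(H*U) = (14 - 14*H)*(H*U) = H*U*(14 - 14*H))
-l((16 + 111)/(57 - 158), g) = -14*314*(16 + 111)/(57 - 158)*(1 - 1*314) = -14*314*127/(-101)*(1 - 314) = -14*314*127*(-1/101)*(-313) = -14*314*(-127)*(-313)/101 = -1*174745396/101 = -174745396/101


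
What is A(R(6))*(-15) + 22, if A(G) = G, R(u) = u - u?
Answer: 22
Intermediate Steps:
R(u) = 0
A(R(6))*(-15) + 22 = 0*(-15) + 22 = 0 + 22 = 22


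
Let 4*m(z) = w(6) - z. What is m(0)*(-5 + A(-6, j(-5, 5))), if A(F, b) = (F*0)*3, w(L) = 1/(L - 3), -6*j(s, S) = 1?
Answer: -5/12 ≈ -0.41667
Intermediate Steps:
j(s, S) = -1/6 (j(s, S) = -1/6*1 = -1/6)
w(L) = 1/(-3 + L)
m(z) = 1/12 - z/4 (m(z) = (1/(-3 + 6) - z)/4 = (1/3 - z)/4 = 1/12 - z/4)
A(F, b) = 0 (A(F, b) = 0*3 = 0)
m(0)*(-5 + A(-6, j(-5, 5))) = (1/12 - 1/4*0)*(-5 + 0) = (1/12 + 0)*(-5) = (1/12)*(-5) = -5/12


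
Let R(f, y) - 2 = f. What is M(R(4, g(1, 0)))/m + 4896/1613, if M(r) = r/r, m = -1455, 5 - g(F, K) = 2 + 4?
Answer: 7122067/2346915 ≈ 3.0346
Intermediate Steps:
g(F, K) = -1 (g(F, K) = 5 - (2 + 4) = 5 - 1*6 = 5 - 6 = -1)
R(f, y) = 2 + f
M(r) = 1
M(R(4, g(1, 0)))/m + 4896/1613 = 1/(-1455) + 4896/1613 = 1*(-1/1455) + 4896*(1/1613) = -1/1455 + 4896/1613 = 7122067/2346915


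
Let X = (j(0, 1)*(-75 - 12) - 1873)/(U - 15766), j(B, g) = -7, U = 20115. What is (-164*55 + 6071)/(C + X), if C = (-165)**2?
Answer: -12825201/118400261 ≈ -0.10832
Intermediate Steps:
C = 27225
X = -1264/4349 (X = (-7*(-75 - 12) - 1873)/(20115 - 15766) = (-7*(-87) - 1873)/4349 = (609 - 1873)*(1/4349) = -1264*1/4349 = -1264/4349 ≈ -0.29064)
(-164*55 + 6071)/(C + X) = (-164*55 + 6071)/(27225 - 1264/4349) = (-9020 + 6071)/(118400261/4349) = -2949*4349/118400261 = -12825201/118400261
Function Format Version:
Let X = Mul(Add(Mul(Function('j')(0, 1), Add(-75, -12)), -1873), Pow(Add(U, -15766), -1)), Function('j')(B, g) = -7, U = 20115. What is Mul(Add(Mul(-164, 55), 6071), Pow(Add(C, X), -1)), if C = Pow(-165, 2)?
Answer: Rational(-12825201, 118400261) ≈ -0.10832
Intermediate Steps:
C = 27225
X = Rational(-1264, 4349) (X = Mul(Add(Mul(-7, Add(-75, -12)), -1873), Pow(Add(20115, -15766), -1)) = Mul(Add(Mul(-7, -87), -1873), Pow(4349, -1)) = Mul(Add(609, -1873), Rational(1, 4349)) = Mul(-1264, Rational(1, 4349)) = Rational(-1264, 4349) ≈ -0.29064)
Mul(Add(Mul(-164, 55), 6071), Pow(Add(C, X), -1)) = Mul(Add(Mul(-164, 55), 6071), Pow(Add(27225, Rational(-1264, 4349)), -1)) = Mul(Add(-9020, 6071), Pow(Rational(118400261, 4349), -1)) = Mul(-2949, Rational(4349, 118400261)) = Rational(-12825201, 118400261)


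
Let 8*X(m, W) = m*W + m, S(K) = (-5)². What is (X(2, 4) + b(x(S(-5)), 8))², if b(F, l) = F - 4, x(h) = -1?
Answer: 225/16 ≈ 14.063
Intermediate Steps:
S(K) = 25
X(m, W) = m/8 + W*m/8 (X(m, W) = (m*W + m)/8 = (W*m + m)/8 = (m + W*m)/8 = m/8 + W*m/8)
b(F, l) = -4 + F
(X(2, 4) + b(x(S(-5)), 8))² = ((⅛)*2*(1 + 4) + (-4 - 1))² = ((⅛)*2*5 - 5)² = (5/4 - 5)² = (-15/4)² = 225/16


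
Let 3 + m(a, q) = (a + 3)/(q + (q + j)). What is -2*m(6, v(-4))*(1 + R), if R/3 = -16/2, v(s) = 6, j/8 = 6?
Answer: -1311/10 ≈ -131.10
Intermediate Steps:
j = 48 (j = 8*6 = 48)
m(a, q) = -3 + (3 + a)/(48 + 2*q) (m(a, q) = -3 + (a + 3)/(q + (q + 48)) = -3 + (3 + a)/(q + (48 + q)) = -3 + (3 + a)/(48 + 2*q))
R = -24 (R = 3*(-16/2) = 3*(-16*½) = 3*(-8) = -24)
-2*m(6, v(-4))*(1 + R) = -2*(-141 + 6 - 6*6)/(2*(24 + 6))*(1 - 24) = -2*(½)*(-141 + 6 - 36)/30*(-23) = -2*(½)*(1/30)*(-171)*(-23) = -(-57)*(-23)/10 = -2*1311/20 = -1311/10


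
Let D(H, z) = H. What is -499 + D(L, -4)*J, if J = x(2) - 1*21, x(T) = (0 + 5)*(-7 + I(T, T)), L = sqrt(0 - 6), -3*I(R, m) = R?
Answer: -499 - 178*I*sqrt(6)/3 ≈ -499.0 - 145.34*I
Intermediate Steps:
I(R, m) = -R/3
L = I*sqrt(6) (L = sqrt(-6) = I*sqrt(6) ≈ 2.4495*I)
x(T) = -35 - 5*T/3 (x(T) = (0 + 5)*(-7 - T/3) = 5*(-7 - T/3) = -35 - 5*T/3)
J = -178/3 (J = (-35 - 5/3*2) - 1*21 = (-35 - 10/3) - 21 = -115/3 - 21 = -178/3 ≈ -59.333)
-499 + D(L, -4)*J = -499 + (I*sqrt(6))*(-178/3) = -499 - 178*I*sqrt(6)/3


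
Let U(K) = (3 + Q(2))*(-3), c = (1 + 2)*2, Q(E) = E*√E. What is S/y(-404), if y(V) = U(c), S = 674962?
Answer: -674962 + 1349924*√2/3 ≈ -38602.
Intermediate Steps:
Q(E) = E^(3/2)
c = 6 (c = 3*2 = 6)
U(K) = -9 - 6*√2 (U(K) = (3 + 2^(3/2))*(-3) = (3 + 2*√2)*(-3) = -9 - 6*√2)
y(V) = -9 - 6*√2
S/y(-404) = 674962/(-9 - 6*√2)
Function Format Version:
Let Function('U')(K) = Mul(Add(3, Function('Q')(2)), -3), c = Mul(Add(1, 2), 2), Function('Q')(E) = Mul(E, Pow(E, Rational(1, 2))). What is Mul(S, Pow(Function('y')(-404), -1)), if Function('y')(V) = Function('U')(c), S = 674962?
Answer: Add(-674962, Mul(Rational(1349924, 3), Pow(2, Rational(1, 2)))) ≈ -38602.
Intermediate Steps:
Function('Q')(E) = Pow(E, Rational(3, 2))
c = 6 (c = Mul(3, 2) = 6)
Function('U')(K) = Add(-9, Mul(-6, Pow(2, Rational(1, 2)))) (Function('U')(K) = Mul(Add(3, Pow(2, Rational(3, 2))), -3) = Mul(Add(3, Mul(2, Pow(2, Rational(1, 2)))), -3) = Add(-9, Mul(-6, Pow(2, Rational(1, 2)))))
Function('y')(V) = Add(-9, Mul(-6, Pow(2, Rational(1, 2))))
Mul(S, Pow(Function('y')(-404), -1)) = Mul(674962, Pow(Add(-9, Mul(-6, Pow(2, Rational(1, 2)))), -1))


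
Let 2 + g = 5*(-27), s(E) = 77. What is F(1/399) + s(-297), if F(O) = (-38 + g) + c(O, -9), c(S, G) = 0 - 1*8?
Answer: -106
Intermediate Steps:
c(S, G) = -8 (c(S, G) = 0 - 8 = -8)
g = -137 (g = -2 + 5*(-27) = -2 - 135 = -137)
F(O) = -183 (F(O) = (-38 - 137) - 8 = -175 - 8 = -183)
F(1/399) + s(-297) = -183 + 77 = -106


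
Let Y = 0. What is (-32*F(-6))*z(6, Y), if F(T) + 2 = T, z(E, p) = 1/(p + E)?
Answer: 128/3 ≈ 42.667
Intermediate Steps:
z(E, p) = 1/(E + p)
F(T) = -2 + T
(-32*F(-6))*z(6, Y) = (-32*(-2 - 6))/(6 + 0) = -32*(-8)/6 = 256*(⅙) = 128/3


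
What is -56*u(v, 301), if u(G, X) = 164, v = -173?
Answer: -9184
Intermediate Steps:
-56*u(v, 301) = -56*164 = -9184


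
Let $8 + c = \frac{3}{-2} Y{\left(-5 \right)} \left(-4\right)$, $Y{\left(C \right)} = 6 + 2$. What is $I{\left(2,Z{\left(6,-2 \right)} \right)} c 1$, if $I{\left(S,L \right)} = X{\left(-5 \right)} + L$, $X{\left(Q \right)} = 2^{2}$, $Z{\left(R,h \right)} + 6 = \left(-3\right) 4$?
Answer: $-560$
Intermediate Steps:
$Y{\left(C \right)} = 8$
$Z{\left(R,h \right)} = -18$ ($Z{\left(R,h \right)} = -6 - 12 = -18$)
$X{\left(Q \right)} = 4$
$I{\left(S,L \right)} = 4 + L$
$c = 40$ ($c = -8 + \frac{3}{-2} \cdot 8 \left(-4\right) = -8 + 3 \left(- \frac{1}{2}\right) 8 \left(-4\right) = -8 + \left(- \frac{3}{2}\right) 8 \left(-4\right) = -8 - -48 = -8 + 48 = 40$)
$I{\left(2,Z{\left(6,-2 \right)} \right)} c 1 = \left(4 - 18\right) 40 \cdot 1 = \left(-14\right) 40 \cdot 1 = \left(-560\right) 1 = -560$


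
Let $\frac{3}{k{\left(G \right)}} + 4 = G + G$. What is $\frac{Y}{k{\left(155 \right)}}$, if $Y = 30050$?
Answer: $3065100$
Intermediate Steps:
$k{\left(G \right)} = \frac{3}{-4 + 2 G}$ ($k{\left(G \right)} = \frac{3}{-4 + \left(G + G\right)} = \frac{3}{-4 + 2 G}$)
$\frac{Y}{k{\left(155 \right)}} = \frac{30050}{\frac{3}{2} \frac{1}{-2 + 155}} = \frac{30050}{\frac{3}{2} \cdot \frac{1}{153}} = 30050 \frac{1}{\frac{1}{102}} = 30050 \cdot 102 = 3065100$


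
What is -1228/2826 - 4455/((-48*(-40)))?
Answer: -498253/180864 ≈ -2.7548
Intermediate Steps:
-1228/2826 - 4455/((-48*(-40))) = -1228*1/2826 - 4455/1920 = -614/1413 - 4455*1/1920 = -614/1413 - 297/128 = -498253/180864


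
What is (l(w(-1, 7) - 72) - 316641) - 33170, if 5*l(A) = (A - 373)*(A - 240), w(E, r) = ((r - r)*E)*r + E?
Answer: -1609457/5 ≈ -3.2189e+5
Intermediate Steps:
w(E, r) = E (w(E, r) = (0*E)*r + E = 0*r + E = 0 + E = E)
l(A) = (-373 + A)*(-240 + A)/5 (l(A) = ((A - 373)*(A - 240))/5 = ((-373 + A)*(-240 + A))/5 = (-373 + A)*(-240 + A)/5)
(l(w(-1, 7) - 72) - 316641) - 33170 = ((17904 - 613*(-1 - 72)/5 + (-1 - 72)²/5) - 316641) - 33170 = ((17904 - 613/5*(-73) + (⅕)*(-73)²) - 316641) - 33170 = ((17904 + 44749/5 + (⅕)*5329) - 316641) - 33170 = ((17904 + 44749/5 + 5329/5) - 316641) - 33170 = (139598/5 - 316641) - 33170 = -1443607/5 - 33170 = -1609457/5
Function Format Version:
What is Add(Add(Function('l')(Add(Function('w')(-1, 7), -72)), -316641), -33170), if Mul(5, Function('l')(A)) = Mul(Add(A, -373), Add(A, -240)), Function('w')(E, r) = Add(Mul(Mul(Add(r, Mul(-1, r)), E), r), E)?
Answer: Rational(-1609457, 5) ≈ -3.2189e+5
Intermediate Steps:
Function('w')(E, r) = E (Function('w')(E, r) = Add(Mul(Mul(0, E), r), E) = Add(Mul(0, r), E) = Add(0, E) = E)
Function('l')(A) = Mul(Rational(1, 5), Add(-373, A), Add(-240, A)) (Function('l')(A) = Mul(Rational(1, 5), Mul(Add(A, -373), Add(A, -240))) = Mul(Rational(1, 5), Mul(Add(-373, A), Add(-240, A))) = Mul(Rational(1, 5), Add(-373, A), Add(-240, A)))
Add(Add(Function('l')(Add(Function('w')(-1, 7), -72)), -316641), -33170) = Add(Add(Add(17904, Mul(Rational(-613, 5), Add(-1, -72)), Mul(Rational(1, 5), Pow(Add(-1, -72), 2))), -316641), -33170) = Add(Add(Add(17904, Mul(Rational(-613, 5), -73), Mul(Rational(1, 5), Pow(-73, 2))), -316641), -33170) = Add(Add(Add(17904, Rational(44749, 5), Mul(Rational(1, 5), 5329)), -316641), -33170) = Add(Add(Add(17904, Rational(44749, 5), Rational(5329, 5)), -316641), -33170) = Add(Add(Rational(139598, 5), -316641), -33170) = Add(Rational(-1443607, 5), -33170) = Rational(-1609457, 5)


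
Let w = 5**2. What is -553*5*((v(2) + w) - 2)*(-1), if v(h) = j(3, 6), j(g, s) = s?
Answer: 80185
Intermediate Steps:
w = 25
v(h) = 6
-553*5*((v(2) + w) - 2)*(-1) = -553*5*((6 + 25) - 2)*(-1) = -553*5*(31 - 2)*(-1) = -553*5*29*(-1) = -80185*(-1) = -553*(-145) = 80185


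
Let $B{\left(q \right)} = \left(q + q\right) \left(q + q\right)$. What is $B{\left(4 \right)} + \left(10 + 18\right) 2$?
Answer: $120$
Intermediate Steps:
$B{\left(q \right)} = 4 q^{2}$ ($B{\left(q \right)} = 2 q 2 q = 4 q^{2}$)
$B{\left(4 \right)} + \left(10 + 18\right) 2 = 4 \cdot 4^{2} + \left(10 + 18\right) 2 = 4 \cdot 16 + 28 \cdot 2 = 64 + 56 = 120$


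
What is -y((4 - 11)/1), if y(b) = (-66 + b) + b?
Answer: 80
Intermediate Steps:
y(b) = -66 + 2*b
-y((4 - 11)/1) = -(-66 + 2*((4 - 11)/1)) = -(-66 + 2*(-7*1)) = -(-66 + 2*(-7)) = -(-66 - 14) = -1*(-80) = 80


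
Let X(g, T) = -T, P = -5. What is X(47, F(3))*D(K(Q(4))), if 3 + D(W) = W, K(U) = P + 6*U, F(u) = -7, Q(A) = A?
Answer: 112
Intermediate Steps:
K(U) = -5 + 6*U
D(W) = -3 + W
X(47, F(3))*D(K(Q(4))) = (-1*(-7))*(-3 + (-5 + 6*4)) = 7*(-3 + (-5 + 24)) = 7*(-3 + 19) = 7*16 = 112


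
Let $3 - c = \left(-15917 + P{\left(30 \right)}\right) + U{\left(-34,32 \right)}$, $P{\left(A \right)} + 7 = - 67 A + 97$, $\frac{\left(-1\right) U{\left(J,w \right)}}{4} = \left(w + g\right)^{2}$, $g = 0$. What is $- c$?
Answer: $-21936$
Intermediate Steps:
$U{\left(J,w \right)} = - 4 w^{2}$ ($U{\left(J,w \right)} = - 4 \left(w + 0\right)^{2} = - 4 w^{2}$)
$P{\left(A \right)} = 90 - 67 A$ ($P{\left(A \right)} = -7 - \left(-97 + 67 A\right) = 90 - 67 A$)
$c = 21936$ ($c = 3 - \left(\left(-15917 + \left(90 - 2010\right)\right) - 4 \cdot 32^{2}\right) = 3 - \left(\left(-15917 + \left(90 - 2010\right)\right) - 4096\right) = 3 - \left(\left(-15917 - 1920\right) - 4096\right) = 3 - \left(-17837 - 4096\right) = 3 - -21933 = 3 + 21933 = 21936$)
$- c = \left(-1\right) 21936 = -21936$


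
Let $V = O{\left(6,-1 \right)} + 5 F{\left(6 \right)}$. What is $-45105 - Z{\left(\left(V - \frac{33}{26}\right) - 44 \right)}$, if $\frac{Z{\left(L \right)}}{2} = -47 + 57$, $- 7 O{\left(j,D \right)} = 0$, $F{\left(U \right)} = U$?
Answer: $-45125$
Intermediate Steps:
$O{\left(j,D \right)} = 0$ ($O{\left(j,D \right)} = \left(- \frac{1}{7}\right) 0 = 0$)
$V = 30$ ($V = 0 + 5 \cdot 6 = 0 + 30 = 30$)
$Z{\left(L \right)} = 20$ ($Z{\left(L \right)} = 2 \left(-47 + 57\right) = 2 \cdot 10 = 20$)
$-45105 - Z{\left(\left(V - \frac{33}{26}\right) - 44 \right)} = -45105 - 20 = -45125$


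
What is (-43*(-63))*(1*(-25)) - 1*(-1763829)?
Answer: 1696104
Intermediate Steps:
(-43*(-63))*(1*(-25)) - 1*(-1763829) = 2709*(-25) + 1763829 = -67725 + 1763829 = 1696104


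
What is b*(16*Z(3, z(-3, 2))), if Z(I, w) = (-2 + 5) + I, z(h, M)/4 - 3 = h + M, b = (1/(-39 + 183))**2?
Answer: 1/216 ≈ 0.0046296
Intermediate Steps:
b = 1/20736 (b = (1/144)**2 = 1/20736 ≈ 4.8225e-5)
z(h, M) = 12 + 4*M + 4*h (z(h, M) = 12 + 4*(h + M) = 12 + 4*(M + h) = 12 + (4*M + 4*h) = 12 + 4*M + 4*h)
Z(I, w) = 3 + I
b*(16*Z(3, z(-3, 2))) = (16*(3 + 3))/20736 = (16*6)/20736 = (1/20736)*96 = 1/216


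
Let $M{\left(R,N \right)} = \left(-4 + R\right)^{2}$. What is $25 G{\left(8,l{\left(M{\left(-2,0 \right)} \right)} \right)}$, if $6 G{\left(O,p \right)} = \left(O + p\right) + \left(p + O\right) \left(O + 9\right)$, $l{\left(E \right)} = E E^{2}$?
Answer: $3499800$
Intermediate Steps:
$l{\left(E \right)} = E^{3}$
$G{\left(O,p \right)} = \frac{O}{6} + \frac{p}{6} + \frac{\left(9 + O\right) \left(O + p\right)}{6}$ ($G{\left(O,p \right)} = \frac{\left(O + p\right) + \left(p + O\right) \left(O + 9\right)}{6} = \frac{\left(O + p\right) + \left(O + p\right) \left(9 + O\right)}{6} = \frac{\left(O + p\right) + \left(9 + O\right) \left(O + p\right)}{6} = \frac{O + p + \left(9 + O\right) \left(O + p\right)}{6} = \frac{O}{6} + \frac{p}{6} + \frac{\left(9 + O\right) \left(O + p\right)}{6}$)
$25 G{\left(8,l{\left(M{\left(-2,0 \right)} \right)} \right)} = 25 \left(\frac{8^{2}}{6} + \frac{5}{3} \cdot 8 + \frac{5 \left(\left(-4 - 2\right)^{2}\right)^{3}}{3} + \frac{1}{6} \cdot 8 \left(\left(-4 - 2\right)^{2}\right)^{3}\right) = 25 \left(\frac{1}{6} \cdot 64 + \frac{40}{3} + \frac{5 \left(\left(-6\right)^{2}\right)^{3}}{3} + \frac{1}{6} \cdot 8 \left(\left(-6\right)^{2}\right)^{3}\right) = 25 \left(\frac{32}{3} + \frac{40}{3} + \frac{5 \cdot 36^{3}}{3} + \frac{1}{6} \cdot 8 \cdot 36^{3}\right) = 25 \left(\frac{32}{3} + \frac{40}{3} + \frac{5}{3} \cdot 46656 + \frac{1}{6} \cdot 8 \cdot 46656\right) = 25 \left(\frac{32}{3} + \frac{40}{3} + 77760 + 62208\right) = 25 \cdot 139992 = 3499800$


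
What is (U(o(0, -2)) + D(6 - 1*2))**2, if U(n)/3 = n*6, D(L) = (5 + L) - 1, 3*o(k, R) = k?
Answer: 64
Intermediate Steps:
o(k, R) = k/3
D(L) = 4 + L
U(n) = 18*n (U(n) = 3*(n*6) = 3*(6*n) = 18*n)
(U(o(0, -2)) + D(6 - 1*2))**2 = (18*((1/3)*0) + (4 + (6 - 1*2)))**2 = (18*0 + (4 + (6 - 2)))**2 = (0 + (4 + 4))**2 = (0 + 8)**2 = 8**2 = 64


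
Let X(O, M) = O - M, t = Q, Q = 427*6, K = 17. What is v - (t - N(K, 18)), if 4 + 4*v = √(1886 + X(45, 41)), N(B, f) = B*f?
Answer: -2257 + 3*√210/4 ≈ -2246.1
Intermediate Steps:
Q = 2562
t = 2562
v = -1 + 3*√210/4 (v = -1 + √(1886 + (45 - 1*41))/4 = -1 + √(1886 + (45 - 41))/4 = -1 + √(1886 + 4)/4 = -1 + √1890/4 = -1 + (3*√210)/4 = -1 + 3*√210/4 ≈ 9.8685)
v - (t - N(K, 18)) = (-1 + 3*√210/4) - (2562 - 17*18) = (-1 + 3*√210/4) - (2562 - 1*306) = (-1 + 3*√210/4) - (2562 - 306) = (-1 + 3*√210/4) - 1*2256 = (-1 + 3*√210/4) - 2256 = -2257 + 3*√210/4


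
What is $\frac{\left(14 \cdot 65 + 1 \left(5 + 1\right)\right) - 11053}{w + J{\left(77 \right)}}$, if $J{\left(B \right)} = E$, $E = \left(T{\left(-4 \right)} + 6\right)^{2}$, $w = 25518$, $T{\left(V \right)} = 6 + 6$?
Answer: $- \frac{3379}{8614} \approx -0.39227$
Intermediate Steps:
$T{\left(V \right)} = 12$
$E = 324$ ($E = \left(12 + 6\right)^{2} = 18^{2} = 324$)
$J{\left(B \right)} = 324$
$\frac{\left(14 \cdot 65 + 1 \left(5 + 1\right)\right) - 11053}{w + J{\left(77 \right)}} = \frac{\left(14 \cdot 65 + 1 \left(5 + 1\right)\right) - 11053}{25518 + 324} = \frac{\left(910 + 1 \cdot 6\right) - 11053}{25842} = \left(\left(910 + 6\right) - 11053\right) \frac{1}{25842} = \left(916 - 11053\right) \frac{1}{25842} = \left(-10137\right) \frac{1}{25842} = - \frac{3379}{8614}$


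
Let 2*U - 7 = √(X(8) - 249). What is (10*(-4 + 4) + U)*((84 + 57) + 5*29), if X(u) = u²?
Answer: 1001 + 143*I*√185 ≈ 1001.0 + 1945.0*I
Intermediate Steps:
U = 7/2 + I*√185/2 (U = 7/2 + √(8² - 249)/2 = 7/2 + √(64 - 249)/2 = 7/2 + √(-185)/2 = 7/2 + (I*√185)/2 = 7/2 + I*√185/2 ≈ 3.5 + 6.8007*I)
(10*(-4 + 4) + U)*((84 + 57) + 5*29) = (10*(-4 + 4) + (7/2 + I*√185/2))*((84 + 57) + 5*29) = (10*0 + (7/2 + I*√185/2))*(141 + 145) = (0 + (7/2 + I*√185/2))*286 = (7/2 + I*√185/2)*286 = 1001 + 143*I*√185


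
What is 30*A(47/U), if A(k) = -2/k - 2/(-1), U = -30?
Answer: 4620/47 ≈ 98.298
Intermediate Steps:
A(k) = 2 - 2/k (A(k) = -2/k - 2*(-1) = -2/k + 2 = 2 - 2/k)
30*A(47/U) = 30*(2 - 2/(47/(-30))) = 30*(2 - 2/(47*(-1/30))) = 30*(2 - 2/(-47/30)) = 30*(2 - 2*(-30/47)) = 30*(2 + 60/47) = 30*(154/47) = 4620/47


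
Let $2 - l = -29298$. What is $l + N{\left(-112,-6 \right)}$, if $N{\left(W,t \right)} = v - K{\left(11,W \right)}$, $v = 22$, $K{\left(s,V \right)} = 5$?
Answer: $29317$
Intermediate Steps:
$l = 29300$ ($l = 2 - -29298 = 2 + 29298 = 29300$)
$N{\left(W,t \right)} = 17$ ($N{\left(W,t \right)} = 22 - 5 = 17$)
$l + N{\left(-112,-6 \right)} = 29300 + 17 = 29317$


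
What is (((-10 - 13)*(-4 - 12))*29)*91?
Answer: 971152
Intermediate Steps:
(((-10 - 13)*(-4 - 12))*29)*91 = (-23*(-16)*29)*91 = (368*29)*91 = 10672*91 = 971152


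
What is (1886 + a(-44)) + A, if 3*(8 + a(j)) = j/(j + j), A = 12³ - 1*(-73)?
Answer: 22075/6 ≈ 3679.2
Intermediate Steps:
A = 1801 (A = 1728 + 73 = 1801)
a(j) = -47/6 (a(j) = -8 + (j/(j + j))/3 = -8 + (j/((2*j)))/3 = -8 + ((1/(2*j))*j)/3 = -8 + (⅓)*(½) = -8 + ⅙ = -47/6)
(1886 + a(-44)) + A = (1886 - 47/6) + 1801 = 11269/6 + 1801 = 22075/6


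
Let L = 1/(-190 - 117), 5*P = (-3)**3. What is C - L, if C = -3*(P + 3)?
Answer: 11057/1535 ≈ 7.2033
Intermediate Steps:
P = -27/5 (P = (1/5)*(-3)**3 = (1/5)*(-27) = -27/5 ≈ -5.4000)
C = 36/5 (C = -3*(-27/5 + 3) = -3*(-12/5) = 36/5 ≈ 7.2000)
L = -1/307 (L = 1/(-307) = -1/307 ≈ -0.0032573)
C - L = 36/5 - 1*(-1/307) = 36/5 + 1/307 = 11057/1535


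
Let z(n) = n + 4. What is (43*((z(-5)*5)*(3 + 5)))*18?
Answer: -30960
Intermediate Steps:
z(n) = 4 + n
(43*((z(-5)*5)*(3 + 5)))*18 = (43*(((4 - 5)*5)*(3 + 5)))*18 = (43*(-1*5*8))*18 = (43*(-5*8))*18 = (43*(-40))*18 = -1720*18 = -30960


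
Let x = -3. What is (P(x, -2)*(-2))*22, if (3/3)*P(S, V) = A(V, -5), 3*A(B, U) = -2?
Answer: 88/3 ≈ 29.333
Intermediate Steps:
A(B, U) = -⅔ (A(B, U) = (⅓)*(-2) = -⅔)
P(S, V) = -⅔
(P(x, -2)*(-2))*22 = -⅔*(-2)*22 = (4/3)*22 = 88/3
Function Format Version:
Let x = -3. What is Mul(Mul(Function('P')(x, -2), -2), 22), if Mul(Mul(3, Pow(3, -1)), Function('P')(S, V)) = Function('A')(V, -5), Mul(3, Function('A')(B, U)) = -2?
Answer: Rational(88, 3) ≈ 29.333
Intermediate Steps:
Function('A')(B, U) = Rational(-2, 3) (Function('A')(B, U) = Mul(Rational(1, 3), -2) = Rational(-2, 3))
Function('P')(S, V) = Rational(-2, 3)
Mul(Mul(Function('P')(x, -2), -2), 22) = Mul(Mul(Rational(-2, 3), -2), 22) = Mul(Rational(4, 3), 22) = Rational(88, 3)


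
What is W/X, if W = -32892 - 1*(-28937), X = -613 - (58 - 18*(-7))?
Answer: 3955/797 ≈ 4.9624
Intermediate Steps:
X = -797 (X = -613 - (58 + 126) = -613 - 1*184 = -613 - 184 = -797)
W = -3955 (W = -32892 + 28937 = -3955)
W/X = -3955/(-797) = -3955*(-1/797) = 3955/797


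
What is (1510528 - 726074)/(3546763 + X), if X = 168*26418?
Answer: 784454/7984987 ≈ 0.098241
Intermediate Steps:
X = 4438224
(1510528 - 726074)/(3546763 + X) = (1510528 - 726074)/(3546763 + 4438224) = 784454/7984987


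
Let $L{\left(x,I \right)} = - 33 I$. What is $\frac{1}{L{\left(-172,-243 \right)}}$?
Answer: $\frac{1}{8019} \approx 0.0001247$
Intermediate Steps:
$\frac{1}{L{\left(-172,-243 \right)}} = \frac{1}{\left(-33\right) \left(-243\right)} = \frac{1}{8019}$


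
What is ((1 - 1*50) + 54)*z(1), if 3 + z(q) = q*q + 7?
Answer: 25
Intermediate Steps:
z(q) = 4 + q**2 (z(q) = -3 + (q*q + 7) = -3 + (q**2 + 7) = -3 + (7 + q**2) = 4 + q**2)
((1 - 1*50) + 54)*z(1) = ((1 - 1*50) + 54)*(4 + 1**2) = ((1 - 50) + 54)*(4 + 1) = (-49 + 54)*5 = 5*5 = 25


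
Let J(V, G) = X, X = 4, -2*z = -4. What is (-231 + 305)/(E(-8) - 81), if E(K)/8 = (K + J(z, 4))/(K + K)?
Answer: -74/79 ≈ -0.93671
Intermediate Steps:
z = 2 (z = -½*(-4) = 2)
J(V, G) = 4
E(K) = 4*(4 + K)/K (E(K) = 8*((K + 4)/(K + K)) = 8*((4 + K)/((2*K))) = 8*((4 + K)*(1/(2*K))) = 8*((4 + K)/(2*K)) = 4*(4 + K)/K)
(-231 + 305)/(E(-8) - 81) = (-231 + 305)/((4 + 16/(-8)) - 81) = 74/((4 + 16*(-⅛)) - 81) = 74/((4 - 2) - 81) = 74/(2 - 81) = 74/(-79) = 74*(-1/79) = -74/79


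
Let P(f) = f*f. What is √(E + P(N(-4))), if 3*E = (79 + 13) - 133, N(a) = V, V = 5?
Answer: √102/3 ≈ 3.3665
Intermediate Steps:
N(a) = 5
P(f) = f²
E = -41/3 (E = ((79 + 13) - 133)/3 = (92 - 133)/3 = (⅓)*(-41) = -41/3 ≈ -13.667)
√(E + P(N(-4))) = √(-41/3 + 5²) = √(-41/3 + 25) = √(34/3) = √102/3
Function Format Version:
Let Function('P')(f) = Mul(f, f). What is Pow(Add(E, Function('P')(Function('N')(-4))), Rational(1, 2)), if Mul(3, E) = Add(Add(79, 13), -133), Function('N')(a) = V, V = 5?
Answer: Mul(Rational(1, 3), Pow(102, Rational(1, 2))) ≈ 3.3665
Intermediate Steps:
Function('N')(a) = 5
Function('P')(f) = Pow(f, 2)
E = Rational(-41, 3) (E = Mul(Rational(1, 3), Add(Add(79, 13), -133)) = Mul(Rational(1, 3), Add(92, -133)) = Mul(Rational(1, 3), -41) = Rational(-41, 3) ≈ -13.667)
Pow(Add(E, Function('P')(Function('N')(-4))), Rational(1, 2)) = Pow(Add(Rational(-41, 3), Pow(5, 2)), Rational(1, 2)) = Pow(Add(Rational(-41, 3), 25), Rational(1, 2)) = Pow(Rational(34, 3), Rational(1, 2)) = Mul(Rational(1, 3), Pow(102, Rational(1, 2)))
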